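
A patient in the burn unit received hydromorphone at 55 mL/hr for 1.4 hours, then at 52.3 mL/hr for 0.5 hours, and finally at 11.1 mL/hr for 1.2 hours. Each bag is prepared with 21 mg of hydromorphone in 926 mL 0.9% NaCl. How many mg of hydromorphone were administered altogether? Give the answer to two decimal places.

Concentration = 21 mg ÷ 926 mL = 0.02267819 mg/mL
Stage 1: 55 mL/hr × 1.4 hr = 77 mL → 77 mL × 0.02267819 mg/mL = 1.74622 mg
Stage 2: 52.3 mL/hr × 0.5 hr = 26.15 mL → 26.15 mL × 0.02267819 mg/mL = 0.5930346 mg
Stage 3: 11.1 mL/hr × 1.2 hr = 13.32 mL → 13.32 mL × 0.02267819 mg/mL = 0.3020734 mg
Total = 1.74622 + 0.5930346 + 0.3020734 = 2.641328 mg

2.64 mg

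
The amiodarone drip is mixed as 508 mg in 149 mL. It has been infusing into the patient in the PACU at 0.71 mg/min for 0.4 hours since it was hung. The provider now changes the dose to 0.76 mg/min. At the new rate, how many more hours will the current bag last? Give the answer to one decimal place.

Initial rate:
0.71 mg/min × 60 min/hr = 42.6 mg/hr
Concentration = 508 mg ÷ 149 mL = 3.409396 mg/mL
Rate = 42.6 mg/hr ÷ 3.409396 mg/mL = 12.49488 mL/hr
Volume infused so far = 12.49488 mL/hr × 0.4 hr = 4.997953 mL
Volume remaining = 149 − 4.997953 = 144.002 mL
New rate:
0.76 mg/min × 60 min/hr = 45.6 mg/hr
Rate = 45.6 mg/hr ÷ 3.409396 mg/mL = 13.3748 mL/hr
Time remaining = 144.002 mL ÷ 13.3748 mL/hr = 10.76667 hr

10.8 hours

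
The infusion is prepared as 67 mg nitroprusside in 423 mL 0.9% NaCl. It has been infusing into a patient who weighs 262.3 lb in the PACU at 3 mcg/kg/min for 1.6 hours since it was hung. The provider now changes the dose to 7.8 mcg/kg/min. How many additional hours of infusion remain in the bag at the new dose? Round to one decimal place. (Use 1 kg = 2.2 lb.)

Initial rate:
Weight = 262.3 lb ÷ 2.2 lb/kg = 119.2273 kg
Dose = 3 mcg/kg/min × 119.2273 kg = 357.6818 mcg/min
357.6818 mcg/min × 60 min/hr = 21460.91 mcg/hr
Concentration = 67 mg ÷ 423 mL = 0.1583924 mg/mL = 158.3924 mcg/mL
Rate = 21460.91 mcg/hr ÷ 158.3924 mcg/mL = 135.492 mL/hr
Volume infused so far = 135.492 mL/hr × 1.6 hr = 216.7872 mL
Volume remaining = 423 − 216.7872 = 206.2128 mL
New rate:
Dose = 7.8 mcg/kg/min × 119.2273 kg = 929.9727 mcg/min
929.9727 mcg/min × 60 min/hr = 55798.36 mcg/hr
Rate = 55798.36 mcg/hr ÷ 158.3924 mcg/mL = 352.2792 mL/hr
Time remaining = 206.2128 mL ÷ 352.2792 mL/hr = 0.5853674 hr

0.6 hours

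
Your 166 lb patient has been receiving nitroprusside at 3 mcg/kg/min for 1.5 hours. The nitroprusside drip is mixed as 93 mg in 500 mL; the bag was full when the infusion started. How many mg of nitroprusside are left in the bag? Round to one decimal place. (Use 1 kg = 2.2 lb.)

72.6 mg

Weight = 166 lb ÷ 2.2 lb/kg = 75.45455 kg
Dose = 3 mcg/kg/min × 75.45455 kg = 226.3636 mcg/min
226.3636 mcg/min × 60 min/hr = 13581.82 mcg/hr
Concentration = 93 mg ÷ 500 mL = 0.186 mg/mL = 186 mcg/mL
Rate = 13581.82 mcg/hr ÷ 186 mcg/mL = 73.02053 mL/hr
Volume infused = 73.02053 mL/hr × 1.5 hr = 109.5308 mL
Volume remaining = 500 − 109.5308 = 390.4692 mL
Drug remaining = 390.4692 mL × 186 mcg/mL = 72627.27 mcg = 72.62727 mg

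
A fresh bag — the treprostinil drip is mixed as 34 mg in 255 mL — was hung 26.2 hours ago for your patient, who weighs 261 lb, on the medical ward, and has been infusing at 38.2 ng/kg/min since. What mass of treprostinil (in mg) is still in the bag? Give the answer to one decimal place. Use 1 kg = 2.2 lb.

Weight = 261 lb ÷ 2.2 lb/kg = 118.6364 kg
Dose = 38.2 ng/kg/min × 118.6364 kg = 4531.909 ng/min
4531.909 ng/min × 60 min/hr = 271914.5 ng/hr
Concentration = 34 mg ÷ 255 mL = 0.1333333 mg/mL = 133333.3 ng/mL
Rate = 271914.5 ng/hr ÷ 133333.3 ng/mL = 2.039359 mL/hr
Volume infused = 2.039359 mL/hr × 26.2 hr = 53.43121 mL
Volume remaining = 255 − 53.43121 = 201.5688 mL
Drug remaining = 201.5688 mL × 133333.3 ng/mL = 26875839 ng = 26.87584 mg

26.9 mg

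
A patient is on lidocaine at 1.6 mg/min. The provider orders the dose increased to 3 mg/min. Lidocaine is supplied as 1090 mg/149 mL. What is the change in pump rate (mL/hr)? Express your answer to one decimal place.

At the current dose:
1.6 mg/min × 60 min/hr = 96 mg/hr
Concentration = 1090 mg ÷ 149 mL = 7.315436 mg/mL
Rate = 96 mg/hr ÷ 7.315436 mg/mL = 13.12294 mL/hr
At the new dose:
3 mg/min × 60 min/hr = 180 mg/hr
Rate = 180 mg/hr ÷ 7.315436 mg/mL = 24.6055 mL/hr
Change = 24.6055 − 13.12294 = 11.48257 mL/hr → 11.48257 mL/hr increase

11.5 mL/hr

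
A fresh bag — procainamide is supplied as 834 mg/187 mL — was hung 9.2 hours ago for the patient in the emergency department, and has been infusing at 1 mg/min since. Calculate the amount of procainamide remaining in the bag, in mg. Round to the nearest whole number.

1 mg/min × 60 min/hr = 60 mg/hr
Concentration = 834 mg ÷ 187 mL = 4.459893 mg/mL
Rate = 60 mg/hr ÷ 4.459893 mg/mL = 13.45324 mL/hr
Volume infused = 13.45324 mL/hr × 9.2 hr = 123.7698 mL
Volume remaining = 187 − 123.7698 = 63.23022 mL
Drug remaining = 63.23022 mL × 4.459893 mg/mL = 282 mg

282 mg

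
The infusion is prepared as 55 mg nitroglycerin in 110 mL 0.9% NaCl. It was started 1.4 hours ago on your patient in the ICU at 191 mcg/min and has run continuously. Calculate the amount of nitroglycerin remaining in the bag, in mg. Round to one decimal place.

191 mcg/min × 60 min/hr = 11460 mcg/hr
Concentration = 55 mg ÷ 110 mL = 0.5 mg/mL = 500 mcg/mL
Rate = 11460 mcg/hr ÷ 500 mcg/mL = 22.92 mL/hr
Volume infused = 22.92 mL/hr × 1.4 hr = 32.088 mL
Volume remaining = 110 − 32.088 = 77.912 mL
Drug remaining = 77.912 mL × 500 mcg/mL = 38956 mcg = 38.956 mg

39.0 mg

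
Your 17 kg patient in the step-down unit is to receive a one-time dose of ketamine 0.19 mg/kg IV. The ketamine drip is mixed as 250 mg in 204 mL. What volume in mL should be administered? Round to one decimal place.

Dose = 0.19 mg/kg × 17 kg = 3.23 mg
Concentration = 250 mg ÷ 204 mL = 1.22549 mg/mL
Volume = 3.23 mg ÷ 1.22549 mg/mL = 2.63568 mL

2.6 mL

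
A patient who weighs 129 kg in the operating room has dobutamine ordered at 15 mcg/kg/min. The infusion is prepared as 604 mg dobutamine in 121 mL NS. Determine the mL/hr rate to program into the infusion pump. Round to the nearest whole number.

Dose = 15 mcg/kg/min × 129 kg = 1935 mcg/min
1935 mcg/min × 60 min/hr = 116100 mcg/hr
Concentration = 604 mg ÷ 121 mL = 4.991736 mg/mL = 4991.736 mcg/mL
Rate = 116100 mcg/hr ÷ 4991.736 mcg/mL = 23.25844 mL/hr

23 mL/hr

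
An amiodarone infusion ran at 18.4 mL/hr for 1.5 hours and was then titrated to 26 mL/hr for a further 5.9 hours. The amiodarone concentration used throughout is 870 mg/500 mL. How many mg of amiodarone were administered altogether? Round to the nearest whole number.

315 mg

Concentration = 870 mg ÷ 500 mL = 1.74 mg/mL
Stage 1: 18.4 mL/hr × 1.5 hr = 27.6 mL → 27.6 mL × 1.74 mg/mL = 48.024 mg
Stage 2: 26 mL/hr × 5.9 hr = 153.4 mL → 153.4 mL × 1.74 mg/mL = 266.916 mg
Total = 48.024 + 266.916 = 314.94 mg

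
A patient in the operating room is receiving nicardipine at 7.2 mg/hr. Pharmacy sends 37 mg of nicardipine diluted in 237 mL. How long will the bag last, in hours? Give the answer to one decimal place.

5.1 hours

Concentration = 37 mg ÷ 237 mL = 0.1561181 mg/mL
Rate = 7.2 mg/hr ÷ 0.1561181 mg/mL = 46.11892 mL/hr
Duration = 237 mL ÷ 46.11892 mL/hr = 5.138889 hr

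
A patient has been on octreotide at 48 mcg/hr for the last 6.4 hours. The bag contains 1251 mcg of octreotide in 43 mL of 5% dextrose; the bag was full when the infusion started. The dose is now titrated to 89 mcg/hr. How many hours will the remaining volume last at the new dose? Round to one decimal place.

Initial rate:
Concentration = 1251 mcg ÷ 43 mL = 29.09302 mcg/mL
Rate = 48 mcg/hr ÷ 29.09302 mcg/mL = 1.64988 mL/hr
Volume infused so far = 1.64988 mL/hr × 6.4 hr = 10.55923 mL
Volume remaining = 43 − 10.55923 = 32.44077 mL
New rate:
Rate = 89 mcg/hr ÷ 29.09302 mcg/mL = 3.059153 mL/hr
Time remaining = 32.44077 mL ÷ 3.059153 mL/hr = 10.60449 hr

10.6 hours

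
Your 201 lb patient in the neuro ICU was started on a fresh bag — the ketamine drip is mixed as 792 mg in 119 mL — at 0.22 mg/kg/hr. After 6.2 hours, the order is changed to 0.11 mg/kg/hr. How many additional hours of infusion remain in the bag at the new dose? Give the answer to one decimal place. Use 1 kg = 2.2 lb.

66.4 hours

Initial rate:
Weight = 201 lb ÷ 2.2 lb/kg = 91.36364 kg
Dose = 0.22 mg/kg/hr × 91.36364 kg = 20.1 mg/hr
Concentration = 792 mg ÷ 119 mL = 6.655462 mg/mL
Rate = 20.1 mg/hr ÷ 6.655462 mg/mL = 3.020076 mL/hr
Volume infused so far = 3.020076 mL/hr × 6.2 hr = 18.72447 mL
Volume remaining = 119 − 18.72447 = 100.2755 mL
New rate:
Dose = 0.11 mg/kg/hr × 91.36364 kg = 10.05 mg/hr
Rate = 10.05 mg/hr ÷ 6.655462 mg/mL = 1.510038 mL/hr
Time remaining = 100.2755 mL ÷ 1.510038 mL/hr = 66.40597 hr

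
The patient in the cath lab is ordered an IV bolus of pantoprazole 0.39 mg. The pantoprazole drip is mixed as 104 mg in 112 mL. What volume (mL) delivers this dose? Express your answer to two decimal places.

0.42 mL

Concentration = 104 mg ÷ 112 mL = 0.9285714 mg/mL
Volume = 0.39 mg ÷ 0.9285714 mg/mL = 0.42 mL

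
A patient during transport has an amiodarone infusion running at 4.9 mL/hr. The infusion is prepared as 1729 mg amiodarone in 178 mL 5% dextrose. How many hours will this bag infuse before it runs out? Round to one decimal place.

36.3 hours

Duration = 178 mL ÷ 4.9 mL/hr = 36.32653 hr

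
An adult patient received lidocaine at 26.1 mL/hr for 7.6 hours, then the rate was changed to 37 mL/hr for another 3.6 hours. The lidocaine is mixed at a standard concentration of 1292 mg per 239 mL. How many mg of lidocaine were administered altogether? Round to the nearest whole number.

1792 mg

Concentration = 1292 mg ÷ 239 mL = 5.405858 mg/mL
Stage 1: 26.1 mL/hr × 7.6 hr = 198.36 mL → 198.36 mL × 5.405858 mg/mL = 1072.306 mg
Stage 2: 37 mL/hr × 3.6 hr = 133.2 mL → 133.2 mL × 5.405858 mg/mL = 720.0603 mg
Total = 1072.306 + 720.0603 = 1792.366 mg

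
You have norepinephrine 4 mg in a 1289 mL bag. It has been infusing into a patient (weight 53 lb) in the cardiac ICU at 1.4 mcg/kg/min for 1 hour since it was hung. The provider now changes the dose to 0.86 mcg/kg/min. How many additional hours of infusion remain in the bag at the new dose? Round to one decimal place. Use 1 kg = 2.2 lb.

Initial rate:
Weight = 53 lb ÷ 2.2 lb/kg = 24.09091 kg
Dose = 1.4 mcg/kg/min × 24.09091 kg = 33.72727 mcg/min
33.72727 mcg/min × 60 min/hr = 2023.636 mcg/hr
Concentration = 4 mg ÷ 1289 mL = 0.003103181 mg/mL = 3.103181 mcg/mL
Rate = 2023.636 mcg/hr ÷ 3.103181 mcg/mL = 652.1168 mL/hr
Volume infused so far = 652.1168 mL/hr × 1 hr = 652.1168 mL
Volume remaining = 1289 − 652.1168 = 636.8832 mL
New rate:
Dose = 0.86 mcg/kg/min × 24.09091 kg = 20.71818 mcg/min
20.71818 mcg/min × 60 min/hr = 1243.091 mcg/hr
Rate = 1243.091 mcg/hr ÷ 3.103181 mcg/mL = 400.586 mL/hr
Time remaining = 636.8832 mL ÷ 400.586 mL/hr = 1.589879 hr

1.6 hours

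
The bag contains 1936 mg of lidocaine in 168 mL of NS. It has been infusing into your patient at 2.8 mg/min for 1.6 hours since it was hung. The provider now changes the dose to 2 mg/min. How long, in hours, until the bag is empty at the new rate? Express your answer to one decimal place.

Initial rate:
2.8 mg/min × 60 min/hr = 168 mg/hr
Concentration = 1936 mg ÷ 168 mL = 11.52381 mg/mL
Rate = 168 mg/hr ÷ 11.52381 mg/mL = 14.57851 mL/hr
Volume infused so far = 14.57851 mL/hr × 1.6 hr = 23.32562 mL
Volume remaining = 168 − 23.32562 = 144.6744 mL
New rate:
2 mg/min × 60 min/hr = 120 mg/hr
Rate = 120 mg/hr ÷ 11.52381 mg/mL = 10.41322 mL/hr
Time remaining = 144.6744 mL ÷ 10.41322 mL/hr = 13.89333 hr

13.9 hours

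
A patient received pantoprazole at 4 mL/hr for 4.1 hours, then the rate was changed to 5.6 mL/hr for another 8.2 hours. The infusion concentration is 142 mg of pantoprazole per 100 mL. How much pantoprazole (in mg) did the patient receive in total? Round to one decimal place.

Concentration = 142 mg ÷ 100 mL = 1.42 mg/mL
Stage 1: 4 mL/hr × 4.1 hr = 16.4 mL → 16.4 mL × 1.42 mg/mL = 23.288 mg
Stage 2: 5.6 mL/hr × 8.2 hr = 45.92 mL → 45.92 mL × 1.42 mg/mL = 65.2064 mg
Total = 23.288 + 65.2064 = 88.4944 mg

88.5 mg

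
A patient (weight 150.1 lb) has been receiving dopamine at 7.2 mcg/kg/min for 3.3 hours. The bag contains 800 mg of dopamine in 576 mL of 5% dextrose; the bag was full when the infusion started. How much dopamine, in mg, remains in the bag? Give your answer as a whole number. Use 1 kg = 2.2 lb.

703 mg

Weight = 150.1 lb ÷ 2.2 lb/kg = 68.22727 kg
Dose = 7.2 mcg/kg/min × 68.22727 kg = 491.2364 mcg/min
491.2364 mcg/min × 60 min/hr = 29474.18 mcg/hr
Concentration = 800 mg ÷ 576 mL = 1.388889 mg/mL = 1388.889 mcg/mL
Rate = 29474.18 mcg/hr ÷ 1388.889 mcg/mL = 21.22141 mL/hr
Volume infused = 21.22141 mL/hr × 3.3 hr = 70.03066 mL
Volume remaining = 576 − 70.03066 = 505.9693 mL
Drug remaining = 505.9693 mL × 1388.889 mcg/mL = 702735.2 mcg = 702.7352 mg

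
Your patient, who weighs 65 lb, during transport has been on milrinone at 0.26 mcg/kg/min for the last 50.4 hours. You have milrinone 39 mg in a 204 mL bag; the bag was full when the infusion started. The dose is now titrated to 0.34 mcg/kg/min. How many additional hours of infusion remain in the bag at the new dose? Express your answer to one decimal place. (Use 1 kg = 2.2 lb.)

Initial rate:
Weight = 65 lb ÷ 2.2 lb/kg = 29.54545 kg
Dose = 0.26 mcg/kg/min × 29.54545 kg = 7.681818 mcg/min
7.681818 mcg/min × 60 min/hr = 460.9091 mcg/hr
Concentration = 39 mg ÷ 204 mL = 0.1911765 mg/mL = 191.1765 mcg/mL
Rate = 460.9091 mcg/hr ÷ 191.1765 mcg/mL = 2.410909 mL/hr
Volume infused so far = 2.410909 mL/hr × 50.4 hr = 121.5098 mL
Volume remaining = 204 − 121.5098 = 82.49018 mL
New rate:
Dose = 0.34 mcg/kg/min × 29.54545 kg = 10.04545 mcg/min
10.04545 mcg/min × 60 min/hr = 602.7273 mcg/hr
Rate = 602.7273 mcg/hr ÷ 191.1765 mcg/mL = 3.152727 mL/hr
Time remaining = 82.49018 mL ÷ 3.152727 mL/hr = 26.16471 hr

26.2 hours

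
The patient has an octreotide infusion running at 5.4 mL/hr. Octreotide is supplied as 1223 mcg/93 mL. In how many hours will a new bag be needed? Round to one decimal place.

17.2 hours

Duration = 93 mL ÷ 5.4 mL/hr = 17.22222 hr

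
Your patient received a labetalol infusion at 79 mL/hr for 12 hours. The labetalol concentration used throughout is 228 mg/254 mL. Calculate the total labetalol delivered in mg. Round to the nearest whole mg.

Concentration = 228 mg ÷ 254 mL = 0.8976378 mg/mL
Drug rate = 79 mL/hr × 0.8976378 mg/mL = 70.91339 mg/hr
Total = 70.91339 mg/hr × 12 hr = 850.9606 mg

851 mg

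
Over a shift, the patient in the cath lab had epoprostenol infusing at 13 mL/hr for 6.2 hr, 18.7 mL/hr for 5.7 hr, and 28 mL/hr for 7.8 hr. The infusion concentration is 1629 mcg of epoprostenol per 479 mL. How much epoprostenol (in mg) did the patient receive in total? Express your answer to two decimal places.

Concentration = 1629 mcg ÷ 479 mL = 3.400835 mcg/mL
Stage 1: 13 mL/hr × 6.2 hr = 80.6 mL → 80.6 mL × 3.400835 mcg/mL = 274.1073 mcg
Stage 2: 18.7 mL/hr × 5.7 hr = 106.59 mL → 106.59 mL × 3.400835 mcg/mL = 362.495 mcg
Stage 3: 28 mL/hr × 7.8 hr = 218.4 mL → 218.4 mL × 3.400835 mcg/mL = 742.7424 mcg
Total = 274.1073 + 362.495 + 742.7424 = 1379.345 mcg = 1.379345 mg

1.38 mg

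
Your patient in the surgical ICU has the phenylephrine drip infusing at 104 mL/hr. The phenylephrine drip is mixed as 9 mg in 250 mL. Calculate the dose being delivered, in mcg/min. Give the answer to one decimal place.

62.4 mcg/min

Concentration = 9 mg ÷ 250 mL = 0.036 mg/mL = 36 mcg/mL
Drug rate = 104 mL/hr × 36 mcg/mL = 3744 mcg/hr
3744 mcg/hr ÷ 60 min/hr = 62.4 mcg/min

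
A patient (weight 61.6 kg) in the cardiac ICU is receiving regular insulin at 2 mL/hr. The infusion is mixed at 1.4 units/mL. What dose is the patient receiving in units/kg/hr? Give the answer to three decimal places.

Drug rate = 2 mL/hr × 1.4 units/mL = 2.8 units/hr
2.8 units/hr ÷ 61.6 kg = 0.04545455 units/kg/hr

0.045 units/kg/hr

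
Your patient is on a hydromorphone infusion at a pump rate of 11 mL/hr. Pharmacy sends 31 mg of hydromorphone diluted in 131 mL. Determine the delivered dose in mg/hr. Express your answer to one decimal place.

2.6 mg/hr

Concentration = 31 mg ÷ 131 mL = 0.2366412 mg/mL
Drug rate = 11 mL/hr × 0.2366412 mg/mL = 2.603053 mg/hr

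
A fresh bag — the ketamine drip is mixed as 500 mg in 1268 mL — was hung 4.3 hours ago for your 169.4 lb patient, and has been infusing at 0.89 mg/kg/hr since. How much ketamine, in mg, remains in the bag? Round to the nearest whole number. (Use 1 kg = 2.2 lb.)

Weight = 169.4 lb ÷ 2.2 lb/kg = 77 kg
Dose = 0.89 mg/kg/hr × 77 kg = 68.53 mg/hr
Concentration = 500 mg ÷ 1268 mL = 0.3943218 mg/mL
Rate = 68.53 mg/hr ÷ 0.3943218 mg/mL = 173.7921 mL/hr
Volume infused = 173.7921 mL/hr × 4.3 hr = 747.3059 mL
Volume remaining = 1268 − 747.3059 = 520.6941 mL
Drug remaining = 520.6941 mL × 0.3943218 mg/mL = 205.321 mg

205 mg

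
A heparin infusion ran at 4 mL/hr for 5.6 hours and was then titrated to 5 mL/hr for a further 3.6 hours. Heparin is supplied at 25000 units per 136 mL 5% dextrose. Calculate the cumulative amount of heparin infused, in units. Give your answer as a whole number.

7426 units

Concentration = 25000 units ÷ 136 mL = 183.8235 units/mL
Stage 1: 4 mL/hr × 5.6 hr = 22.4 mL → 22.4 mL × 183.8235 units/mL = 4117.647 units
Stage 2: 5 mL/hr × 3.6 hr = 18 mL → 18 mL × 183.8235 units/mL = 3308.824 units
Total = 4117.647 + 3308.824 = 7426.471 units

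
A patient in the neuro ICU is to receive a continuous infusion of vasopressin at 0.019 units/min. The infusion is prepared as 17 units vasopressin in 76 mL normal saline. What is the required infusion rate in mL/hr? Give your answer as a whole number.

5 mL/hr

0.019 units/min × 60 min/hr = 1.14 units/hr
Concentration = 17 units ÷ 76 mL = 0.2236842 units/mL
Rate = 1.14 units/hr ÷ 0.2236842 units/mL = 5.096471 mL/hr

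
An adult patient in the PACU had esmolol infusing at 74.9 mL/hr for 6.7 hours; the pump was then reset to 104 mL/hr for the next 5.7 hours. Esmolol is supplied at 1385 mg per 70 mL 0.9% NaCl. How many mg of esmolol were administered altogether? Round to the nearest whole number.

Concentration = 1385 mg ÷ 70 mL = 19.78571 mg/mL
Stage 1: 74.9 mL/hr × 6.7 hr = 501.83 mL → 501.83 mL × 19.78571 mg/mL = 9929.065 mg
Stage 2: 104 mL/hr × 5.7 hr = 592.8 mL → 592.8 mL × 19.78571 mg/mL = 11728.97 mg
Total = 9929.065 + 11728.97 = 21658.04 mg

21658 mg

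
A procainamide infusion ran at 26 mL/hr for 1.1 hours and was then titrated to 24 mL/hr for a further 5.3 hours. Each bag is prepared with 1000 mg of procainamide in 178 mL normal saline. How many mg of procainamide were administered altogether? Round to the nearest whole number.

Concentration = 1000 mg ÷ 178 mL = 5.617978 mg/mL
Stage 1: 26 mL/hr × 1.1 hr = 28.6 mL → 28.6 mL × 5.617978 mg/mL = 160.6742 mg
Stage 2: 24 mL/hr × 5.3 hr = 127.2 mL → 127.2 mL × 5.617978 mg/mL = 714.6067 mg
Total = 160.6742 + 714.6067 = 875.2809 mg

875 mg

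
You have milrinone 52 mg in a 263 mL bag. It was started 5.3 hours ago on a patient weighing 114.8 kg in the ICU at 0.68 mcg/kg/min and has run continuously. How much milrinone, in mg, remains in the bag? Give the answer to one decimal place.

Dose = 0.68 mcg/kg/min × 114.8 kg = 78.064 mcg/min
78.064 mcg/min × 60 min/hr = 4683.84 mcg/hr
Concentration = 52 mg ÷ 263 mL = 0.1977186 mg/mL = 197.7186 mcg/mL
Rate = 4683.84 mcg/hr ÷ 197.7186 mcg/mL = 23.68942 mL/hr
Volume infused = 23.68942 mL/hr × 5.3 hr = 125.5539 mL
Volume remaining = 263 − 125.5539 = 137.4461 mL
Drug remaining = 137.4461 mL × 197.7186 mcg/mL = 27175.65 mcg = 27.17565 mg

27.2 mg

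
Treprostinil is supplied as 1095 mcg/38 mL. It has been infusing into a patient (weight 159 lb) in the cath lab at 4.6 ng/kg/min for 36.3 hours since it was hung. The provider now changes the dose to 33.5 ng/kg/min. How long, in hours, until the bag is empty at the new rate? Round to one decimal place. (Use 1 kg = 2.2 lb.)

2.6 hours

Initial rate:
Weight = 159 lb ÷ 2.2 lb/kg = 72.27273 kg
Dose = 4.6 ng/kg/min × 72.27273 kg = 332.4545 ng/min
332.4545 ng/min × 60 min/hr = 19947.27 ng/hr
Concentration = 1095 mcg ÷ 38 mL = 28.81579 mcg/mL = 28815.79 ng/mL
Rate = 19947.27 ng/hr ÷ 28815.79 ng/mL = 0.6922341 mL/hr
Volume infused so far = 0.6922341 mL/hr × 36.3 hr = 25.1281 mL
Volume remaining = 38 − 25.1281 = 12.8719 mL
New rate:
Dose = 33.5 ng/kg/min × 72.27273 kg = 2421.136 ng/min
2421.136 ng/min × 60 min/hr = 145268.2 ng/hr
Rate = 145268.2 ng/hr ÷ 28815.79 ng/mL = 5.04127 mL/hr
Time remaining = 12.8719 mL ÷ 5.04127 mL/hr = 2.553305 hr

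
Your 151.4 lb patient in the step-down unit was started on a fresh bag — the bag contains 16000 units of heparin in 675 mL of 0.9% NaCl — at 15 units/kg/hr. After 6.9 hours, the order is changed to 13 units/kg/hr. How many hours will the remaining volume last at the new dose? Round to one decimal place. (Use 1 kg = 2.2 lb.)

Initial rate:
Weight = 151.4 lb ÷ 2.2 lb/kg = 68.81818 kg
Dose = 15 units/kg/hr × 68.81818 kg = 1032.273 units/hr
Concentration = 16000 units ÷ 675 mL = 23.7037 units/mL
Rate = 1032.273 units/hr ÷ 23.7037 units/mL = 43.54901 mL/hr
Volume infused so far = 43.54901 mL/hr × 6.9 hr = 300.4881 mL
Volume remaining = 675 − 300.4881 = 374.5119 mL
New rate:
Dose = 13 units/kg/hr × 68.81818 kg = 894.6364 units/hr
Rate = 894.6364 units/hr ÷ 23.7037 units/mL = 37.74247 mL/hr
Time remaining = 374.5119 mL ÷ 37.74247 mL/hr = 9.922823 hr

9.9 hours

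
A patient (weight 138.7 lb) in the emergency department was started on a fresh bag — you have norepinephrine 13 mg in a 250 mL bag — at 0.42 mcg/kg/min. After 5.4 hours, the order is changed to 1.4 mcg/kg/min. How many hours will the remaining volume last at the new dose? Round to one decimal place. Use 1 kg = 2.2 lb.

Initial rate:
Weight = 138.7 lb ÷ 2.2 lb/kg = 63.04545 kg
Dose = 0.42 mcg/kg/min × 63.04545 kg = 26.47909 mcg/min
26.47909 mcg/min × 60 min/hr = 1588.745 mcg/hr
Concentration = 13 mg ÷ 250 mL = 0.052 mg/mL = 52 mcg/mL
Rate = 1588.745 mcg/hr ÷ 52 mcg/mL = 30.5528 mL/hr
Volume infused so far = 30.5528 mL/hr × 5.4 hr = 164.9851 mL
Volume remaining = 250 − 164.9851 = 85.0149 mL
New rate:
Dose = 1.4 mcg/kg/min × 63.04545 kg = 88.26364 mcg/min
88.26364 mcg/min × 60 min/hr = 5295.818 mcg/hr
Rate = 5295.818 mcg/hr ÷ 52 mcg/mL = 101.8427 mL/hr
Time remaining = 85.0149 mL ÷ 101.8427 mL/hr = 0.8347671 hr

0.8 hours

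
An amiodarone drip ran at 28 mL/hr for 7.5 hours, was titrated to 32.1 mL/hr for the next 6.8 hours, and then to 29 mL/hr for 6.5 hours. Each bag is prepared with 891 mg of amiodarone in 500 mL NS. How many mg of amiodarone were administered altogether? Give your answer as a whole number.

Concentration = 891 mg ÷ 500 mL = 1.782 mg/mL
Stage 1: 28 mL/hr × 7.5 hr = 210 mL → 210 mL × 1.782 mg/mL = 374.22 mg
Stage 2: 32.1 mL/hr × 6.8 hr = 218.28 mL → 218.28 mL × 1.782 mg/mL = 388.975 mg
Stage 3: 29 mL/hr × 6.5 hr = 188.5 mL → 188.5 mL × 1.782 mg/mL = 335.907 mg
Total = 374.22 + 388.975 + 335.907 = 1099.102 mg

1099 mg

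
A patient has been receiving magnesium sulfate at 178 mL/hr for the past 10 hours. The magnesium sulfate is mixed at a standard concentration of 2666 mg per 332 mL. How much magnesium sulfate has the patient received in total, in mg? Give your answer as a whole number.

14294 mg

Concentration = 2666 mg ÷ 332 mL = 8.03012 mg/mL
Drug rate = 178 mL/hr × 8.03012 mg/mL = 1429.361 mg/hr
Total = 1429.361 mg/hr × 10 hr = 14293.61 mg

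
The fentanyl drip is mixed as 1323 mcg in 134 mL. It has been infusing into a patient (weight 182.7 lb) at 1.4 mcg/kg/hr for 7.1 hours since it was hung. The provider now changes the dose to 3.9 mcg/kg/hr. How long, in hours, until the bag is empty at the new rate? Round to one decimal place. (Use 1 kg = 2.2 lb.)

Initial rate:
Weight = 182.7 lb ÷ 2.2 lb/kg = 83.04545 kg
Dose = 1.4 mcg/kg/hr × 83.04545 kg = 116.2636 mcg/hr
Concentration = 1323 mcg ÷ 134 mL = 9.873134 mcg/mL
Rate = 116.2636 mcg/hr ÷ 9.873134 mcg/mL = 11.77576 mL/hr
Volume infused so far = 11.77576 mL/hr × 7.1 hr = 83.60788 mL
Volume remaining = 134 − 83.60788 = 50.39212 mL
New rate:
Dose = 3.9 mcg/kg/hr × 83.04545 kg = 323.8773 mcg/hr
Rate = 323.8773 mcg/hr ÷ 9.873134 mcg/mL = 32.8039 mL/hr
Time remaining = 50.39212 mL ÷ 32.8039 mL/hr = 1.536163 hr

1.5 hours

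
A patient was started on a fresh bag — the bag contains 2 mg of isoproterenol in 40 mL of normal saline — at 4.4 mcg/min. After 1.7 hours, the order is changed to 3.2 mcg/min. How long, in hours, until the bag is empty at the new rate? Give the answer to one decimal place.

Initial rate:
4.4 mcg/min × 60 min/hr = 264 mcg/hr
Concentration = 2 mg ÷ 40 mL = 0.05 mg/mL = 50 mcg/mL
Rate = 264 mcg/hr ÷ 50 mcg/mL = 5.28 mL/hr
Volume infused so far = 5.28 mL/hr × 1.7 hr = 8.976 mL
Volume remaining = 40 − 8.976 = 31.024 mL
New rate:
3.2 mcg/min × 60 min/hr = 192 mcg/hr
Rate = 192 mcg/hr ÷ 50 mcg/mL = 3.84 mL/hr
Time remaining = 31.024 mL ÷ 3.84 mL/hr = 8.079167 hr

8.1 hours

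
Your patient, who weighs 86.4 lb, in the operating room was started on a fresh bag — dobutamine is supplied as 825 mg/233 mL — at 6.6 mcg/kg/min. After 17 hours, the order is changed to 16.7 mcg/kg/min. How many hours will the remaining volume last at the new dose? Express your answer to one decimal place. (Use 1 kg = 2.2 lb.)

14.2 hours

Initial rate:
Weight = 86.4 lb ÷ 2.2 lb/kg = 39.27273 kg
Dose = 6.6 mcg/kg/min × 39.27273 kg = 259.2 mcg/min
259.2 mcg/min × 60 min/hr = 15552 mcg/hr
Concentration = 825 mg ÷ 233 mL = 3.540773 mg/mL = 3540.773 mcg/mL
Rate = 15552 mcg/hr ÷ 3540.773 mcg/mL = 4.392262 mL/hr
Volume infused so far = 4.392262 mL/hr × 17 hr = 74.66845 mL
Volume remaining = 233 − 74.66845 = 158.3315 mL
New rate:
Dose = 16.7 mcg/kg/min × 39.27273 kg = 655.8545 mcg/min
655.8545 mcg/min × 60 min/hr = 39351.27 mcg/hr
Rate = 39351.27 mcg/hr ÷ 3540.773 mcg/mL = 11.11375 mL/hr
Time remaining = 158.3315 mL ÷ 11.11375 mL/hr = 14.24645 hr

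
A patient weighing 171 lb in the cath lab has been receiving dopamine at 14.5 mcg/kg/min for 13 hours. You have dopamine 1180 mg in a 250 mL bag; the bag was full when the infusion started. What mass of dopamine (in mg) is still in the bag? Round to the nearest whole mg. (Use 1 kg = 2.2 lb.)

301 mg

Weight = 171 lb ÷ 2.2 lb/kg = 77.72727 kg
Dose = 14.5 mcg/kg/min × 77.72727 kg = 1127.045 mcg/min
1127.045 mcg/min × 60 min/hr = 67622.73 mcg/hr
Concentration = 1180 mg ÷ 250 mL = 4.72 mg/mL = 4720 mcg/mL
Rate = 67622.73 mcg/hr ÷ 4720 mcg/mL = 14.32685 mL/hr
Volume infused = 14.32685 mL/hr × 13 hr = 186.249 mL
Volume remaining = 250 − 186.249 = 63.75096 mL
Drug remaining = 63.75096 mL × 4720 mcg/mL = 300904.5 mcg = 300.9045 mg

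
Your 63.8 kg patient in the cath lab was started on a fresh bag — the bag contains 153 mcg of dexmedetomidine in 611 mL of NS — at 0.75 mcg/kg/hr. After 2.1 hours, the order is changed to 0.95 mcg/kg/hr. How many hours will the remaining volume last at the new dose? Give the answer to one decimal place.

Initial rate:
Dose = 0.75 mcg/kg/hr × 63.8 kg = 47.85 mcg/hr
Concentration = 153 mcg ÷ 611 mL = 0.2504092 mcg/mL
Rate = 47.85 mcg/hr ÷ 0.2504092 mcg/mL = 191.0873 mL/hr
Volume infused so far = 191.0873 mL/hr × 2.1 hr = 401.2832 mL
Volume remaining = 611 − 401.2832 = 209.7168 mL
New rate:
Dose = 0.95 mcg/kg/hr × 63.8 kg = 60.61 mcg/hr
Rate = 60.61 mcg/hr ÷ 0.2504092 mcg/mL = 242.0439 mL/hr
Time remaining = 209.7168 mL ÷ 242.0439 mL/hr = 0.8664412 hr

0.9 hours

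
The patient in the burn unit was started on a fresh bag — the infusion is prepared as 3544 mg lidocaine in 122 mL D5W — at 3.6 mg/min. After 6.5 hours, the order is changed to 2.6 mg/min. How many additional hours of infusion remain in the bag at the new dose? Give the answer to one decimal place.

13.7 hours

Initial rate:
3.6 mg/min × 60 min/hr = 216 mg/hr
Concentration = 3544 mg ÷ 122 mL = 29.04918 mg/mL
Rate = 216 mg/hr ÷ 29.04918 mg/mL = 7.435666 mL/hr
Volume infused so far = 7.435666 mL/hr × 6.5 hr = 48.33183 mL
Volume remaining = 122 − 48.33183 = 73.66817 mL
New rate:
2.6 mg/min × 60 min/hr = 156 mg/hr
Rate = 156 mg/hr ÷ 29.04918 mg/mL = 5.370203 mL/hr
Time remaining = 73.66817 mL ÷ 5.370203 mL/hr = 13.71795 hr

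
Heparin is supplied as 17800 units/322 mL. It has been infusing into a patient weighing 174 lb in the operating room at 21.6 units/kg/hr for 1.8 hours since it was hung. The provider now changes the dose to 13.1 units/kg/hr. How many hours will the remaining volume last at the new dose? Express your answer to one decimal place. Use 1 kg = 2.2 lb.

Initial rate:
Weight = 174 lb ÷ 2.2 lb/kg = 79.09091 kg
Dose = 21.6 units/kg/hr × 79.09091 kg = 1708.364 units/hr
Concentration = 17800 units ÷ 322 mL = 55.2795 units/mL
Rate = 1708.364 units/hr ÷ 55.2795 units/mL = 30.90411 mL/hr
Volume infused so far = 30.90411 mL/hr × 1.8 hr = 55.62739 mL
Volume remaining = 322 − 55.62739 = 266.3726 mL
New rate:
Dose = 13.1 units/kg/hr × 79.09091 kg = 1036.091 units/hr
Rate = 1036.091 units/hr ÷ 55.2795 units/mL = 18.74277 mL/hr
Time remaining = 266.3726 mL ÷ 18.74277 mL/hr = 14.21202 hr

14.2 hours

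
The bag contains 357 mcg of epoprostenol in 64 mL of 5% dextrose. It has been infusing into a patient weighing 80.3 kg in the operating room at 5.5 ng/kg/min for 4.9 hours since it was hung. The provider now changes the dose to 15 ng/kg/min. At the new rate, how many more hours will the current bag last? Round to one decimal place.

Initial rate:
Dose = 5.5 ng/kg/min × 80.3 kg = 441.65 ng/min
441.65 ng/min × 60 min/hr = 26499 ng/hr
Concentration = 357 mcg ÷ 64 mL = 5.578125 mcg/mL = 5578.125 ng/mL
Rate = 26499 ng/hr ÷ 5578.125 ng/mL = 4.750521 mL/hr
Volume infused so far = 4.750521 mL/hr × 4.9 hr = 23.27755 mL
Volume remaining = 64 − 23.27755 = 40.72245 mL
New rate:
Dose = 15 ng/kg/min × 80.3 kg = 1204.5 ng/min
1204.5 ng/min × 60 min/hr = 72270 ng/hr
Rate = 72270 ng/hr ÷ 5578.125 ng/mL = 12.95597 mL/hr
Time remaining = 40.72245 mL ÷ 12.95597 mL/hr = 3.143142 hr

3.1 hours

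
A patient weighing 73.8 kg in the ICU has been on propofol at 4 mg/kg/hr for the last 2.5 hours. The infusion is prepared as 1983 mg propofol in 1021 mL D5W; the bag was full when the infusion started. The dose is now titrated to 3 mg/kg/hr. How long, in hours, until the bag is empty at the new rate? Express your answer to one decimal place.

5.6 hours

Initial rate:
Dose = 4 mg/kg/hr × 73.8 kg = 295.2 mg/hr
Concentration = 1983 mg ÷ 1021 mL = 1.942214 mg/mL
Rate = 295.2 mg/hr ÷ 1.942214 mg/mL = 151.9915 mL/hr
Volume infused so far = 151.9915 mL/hr × 2.5 hr = 379.9788 mL
Volume remaining = 1021 − 379.9788 = 641.0212 mL
New rate:
Dose = 3 mg/kg/hr × 73.8 kg = 221.4 mg/hr
Rate = 221.4 mg/hr ÷ 1.942214 mg/mL = 113.9936 mL/hr
Time remaining = 641.0212 mL ÷ 113.9936 mL/hr = 5.623306 hr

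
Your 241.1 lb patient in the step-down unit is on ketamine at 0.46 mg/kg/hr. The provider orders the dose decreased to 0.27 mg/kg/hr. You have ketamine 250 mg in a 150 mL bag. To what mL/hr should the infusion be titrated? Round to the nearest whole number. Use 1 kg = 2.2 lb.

Weight = 241.1 lb ÷ 2.2 lb/kg = 109.5909 kg
Dose = 0.27 mg/kg/hr × 109.5909 kg = 29.58955 mg/hr
Concentration = 250 mg ÷ 150 mL = 1.666667 mg/mL
Rate = 29.58955 mg/hr ÷ 1.666667 mg/mL = 17.75373 mL/hr

18 mL/hr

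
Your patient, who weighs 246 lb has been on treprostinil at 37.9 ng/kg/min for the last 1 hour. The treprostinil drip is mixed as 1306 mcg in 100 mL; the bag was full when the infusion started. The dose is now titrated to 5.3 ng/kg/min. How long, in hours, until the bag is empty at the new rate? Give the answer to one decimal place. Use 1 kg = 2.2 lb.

Initial rate:
Weight = 246 lb ÷ 2.2 lb/kg = 111.8182 kg
Dose = 37.9 ng/kg/min × 111.8182 kg = 4237.909 ng/min
4237.909 ng/min × 60 min/hr = 254274.5 ng/hr
Concentration = 1306 mcg ÷ 100 mL = 13.06 mcg/mL = 13060 ng/mL
Rate = 254274.5 ng/hr ÷ 13060 ng/mL = 19.46972 mL/hr
Volume infused so far = 19.46972 mL/hr × 1 hr = 19.46972 mL
Volume remaining = 100 − 19.46972 = 80.53028 mL
New rate:
Dose = 5.3 ng/kg/min × 111.8182 kg = 592.6364 ng/min
592.6364 ng/min × 60 min/hr = 35558.18 ng/hr
Rate = 35558.18 ng/hr ÷ 13060 ng/mL = 2.722679 mL/hr
Time remaining = 80.53028 mL ÷ 2.722679 mL/hr = 29.57759 hr

29.6 hours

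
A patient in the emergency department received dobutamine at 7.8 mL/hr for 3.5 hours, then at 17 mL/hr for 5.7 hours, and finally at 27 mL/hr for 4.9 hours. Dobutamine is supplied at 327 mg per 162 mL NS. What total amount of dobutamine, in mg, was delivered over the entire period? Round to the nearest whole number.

518 mg

Concentration = 327 mg ÷ 162 mL = 2.018519 mg/mL
Stage 1: 7.8 mL/hr × 3.5 hr = 27.3 mL → 27.3 mL × 2.018519 mg/mL = 55.10556 mg
Stage 2: 17 mL/hr × 5.7 hr = 96.9 mL → 96.9 mL × 2.018519 mg/mL = 195.5944 mg
Stage 3: 27 mL/hr × 4.9 hr = 132.3 mL → 132.3 mL × 2.018519 mg/mL = 267.05 mg
Total = 55.10556 + 195.5944 + 267.05 = 517.75 mg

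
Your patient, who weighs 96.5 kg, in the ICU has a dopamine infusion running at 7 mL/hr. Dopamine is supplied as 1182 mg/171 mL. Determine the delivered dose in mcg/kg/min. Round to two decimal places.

Concentration = 1182 mg ÷ 171 mL = 6.912281 mg/mL = 6912.281 mcg/mL
Drug rate = 7 mL/hr × 6912.281 mcg/mL = 48385.96 mcg/hr
48385.96 mcg/hr ÷ 60 min/hr = 806.4327 mcg/min
806.4327 mcg/min ÷ 96.5 kg = 8.356816 mcg/kg/min

8.36 mcg/kg/min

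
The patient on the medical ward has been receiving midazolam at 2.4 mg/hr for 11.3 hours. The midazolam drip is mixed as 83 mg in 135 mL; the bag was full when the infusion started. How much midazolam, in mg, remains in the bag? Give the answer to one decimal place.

Concentration = 83 mg ÷ 135 mL = 0.6148148 mg/mL
Rate = 2.4 mg/hr ÷ 0.6148148 mg/mL = 3.903614 mL/hr
Volume infused = 3.903614 mL/hr × 11.3 hr = 44.11084 mL
Volume remaining = 135 − 44.11084 = 90.88916 mL
Drug remaining = 90.88916 mL × 0.6148148 mg/mL = 55.88 mg

55.9 mg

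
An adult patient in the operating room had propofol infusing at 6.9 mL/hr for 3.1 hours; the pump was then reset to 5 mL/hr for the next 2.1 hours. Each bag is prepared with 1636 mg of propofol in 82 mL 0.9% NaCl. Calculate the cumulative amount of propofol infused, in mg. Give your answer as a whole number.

636 mg

Concentration = 1636 mg ÷ 82 mL = 19.95122 mg/mL
Stage 1: 6.9 mL/hr × 3.1 hr = 21.39 mL → 21.39 mL × 19.95122 mg/mL = 426.7566 mg
Stage 2: 5 mL/hr × 2.1 hr = 10.5 mL → 10.5 mL × 19.95122 mg/mL = 209.4878 mg
Total = 426.7566 + 209.4878 = 636.2444 mg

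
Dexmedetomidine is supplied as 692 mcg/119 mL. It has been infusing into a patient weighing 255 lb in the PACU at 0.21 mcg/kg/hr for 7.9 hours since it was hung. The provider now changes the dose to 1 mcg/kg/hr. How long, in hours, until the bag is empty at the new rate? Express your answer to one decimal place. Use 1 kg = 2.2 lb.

4.3 hours

Initial rate:
Weight = 255 lb ÷ 2.2 lb/kg = 115.9091 kg
Dose = 0.21 mcg/kg/hr × 115.9091 kg = 24.34091 mcg/hr
Concentration = 692 mcg ÷ 119 mL = 5.815126 mcg/mL
Rate = 24.34091 mcg/hr ÷ 5.815126 mcg/mL = 4.185792 mL/hr
Volume infused so far = 4.185792 mL/hr × 7.9 hr = 33.06776 mL
Volume remaining = 119 − 33.06776 = 85.93224 mL
New rate:
Dose = 1 mcg/kg/hr × 115.9091 kg = 115.9091 mcg/hr
Rate = 115.9091 mcg/hr ÷ 5.815126 mcg/mL = 19.93234 mL/hr
Time remaining = 85.93224 mL ÷ 19.93234 mL/hr = 4.311196 hr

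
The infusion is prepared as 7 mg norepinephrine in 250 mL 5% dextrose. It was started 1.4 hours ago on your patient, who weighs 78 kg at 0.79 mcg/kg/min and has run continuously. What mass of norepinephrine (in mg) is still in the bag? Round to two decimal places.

1.82 mg

Dose = 0.79 mcg/kg/min × 78 kg = 61.62 mcg/min
61.62 mcg/min × 60 min/hr = 3697.2 mcg/hr
Concentration = 7 mg ÷ 250 mL = 0.028 mg/mL = 28 mcg/mL
Rate = 3697.2 mcg/hr ÷ 28 mcg/mL = 132.0429 mL/hr
Volume infused = 132.0429 mL/hr × 1.4 hr = 184.86 mL
Volume remaining = 250 − 184.86 = 65.14 mL
Drug remaining = 65.14 mL × 28 mcg/mL = 1823.92 mcg = 1.82392 mg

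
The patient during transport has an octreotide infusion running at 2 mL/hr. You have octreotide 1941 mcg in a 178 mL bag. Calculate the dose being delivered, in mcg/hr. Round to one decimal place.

21.8 mcg/hr

Concentration = 1941 mcg ÷ 178 mL = 10.90449 mcg/mL
Drug rate = 2 mL/hr × 10.90449 mcg/mL = 21.80899 mcg/hr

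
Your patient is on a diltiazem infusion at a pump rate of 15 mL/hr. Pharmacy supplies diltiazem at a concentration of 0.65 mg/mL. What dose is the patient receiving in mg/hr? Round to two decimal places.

9.75 mg/hr

Drug rate = 15 mL/hr × 0.65 mg/mL = 9.75 mg/hr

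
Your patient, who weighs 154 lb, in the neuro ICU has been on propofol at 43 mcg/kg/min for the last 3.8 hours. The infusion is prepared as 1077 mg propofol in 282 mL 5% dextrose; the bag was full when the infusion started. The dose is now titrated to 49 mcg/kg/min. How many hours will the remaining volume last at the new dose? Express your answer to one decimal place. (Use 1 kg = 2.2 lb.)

Initial rate:
Weight = 154 lb ÷ 2.2 lb/kg = 70 kg
Dose = 43 mcg/kg/min × 70 kg = 3010 mcg/min
3010 mcg/min × 60 min/hr = 180600 mcg/hr
Concentration = 1077 mg ÷ 282 mL = 3.819149 mg/mL = 3819.149 mcg/mL
Rate = 180600 mcg/hr ÷ 3819.149 mcg/mL = 47.28802 mL/hr
Volume infused so far = 47.28802 mL/hr × 3.8 hr = 179.6945 mL
Volume remaining = 282 − 179.6945 = 102.3055 mL
New rate:
Dose = 49 mcg/kg/min × 70 kg = 3430 mcg/min
3430 mcg/min × 60 min/hr = 205800 mcg/hr
Rate = 205800 mcg/hr ÷ 3819.149 mcg/mL = 53.88635 mL/hr
Time remaining = 102.3055 mL ÷ 53.88635 mL/hr = 1.898542 hr

1.9 hours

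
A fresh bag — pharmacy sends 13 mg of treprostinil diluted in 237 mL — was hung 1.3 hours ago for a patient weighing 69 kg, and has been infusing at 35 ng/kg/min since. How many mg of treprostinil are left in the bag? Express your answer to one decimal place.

Dose = 35 ng/kg/min × 69 kg = 2415 ng/min
2415 ng/min × 60 min/hr = 144900 ng/hr
Concentration = 13 mg ÷ 237 mL = 0.05485232 mg/mL = 54852.32 ng/mL
Rate = 144900 ng/hr ÷ 54852.32 ng/mL = 2.641638 mL/hr
Volume infused = 2.641638 mL/hr × 1.3 hr = 3.43413 mL
Volume remaining = 237 − 3.43413 = 233.5659 mL
Drug remaining = 233.5659 mL × 54852.32 ng/mL = 12811630 ng = 12.81163 mg

12.8 mg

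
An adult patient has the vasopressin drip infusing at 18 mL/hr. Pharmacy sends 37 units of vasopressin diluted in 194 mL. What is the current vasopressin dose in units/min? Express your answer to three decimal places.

Concentration = 37 units ÷ 194 mL = 0.1907216 units/mL
Drug rate = 18 mL/hr × 0.1907216 units/mL = 3.43299 units/hr
3.43299 units/hr ÷ 60 min/hr = 0.05721649 units/min

0.057 units/min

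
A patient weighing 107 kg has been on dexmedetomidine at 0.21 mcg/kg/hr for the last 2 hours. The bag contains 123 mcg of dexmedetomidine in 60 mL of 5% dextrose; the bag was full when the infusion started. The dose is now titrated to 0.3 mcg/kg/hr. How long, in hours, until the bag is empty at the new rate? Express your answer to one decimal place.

2.4 hours

Initial rate:
Dose = 0.21 mcg/kg/hr × 107 kg = 22.47 mcg/hr
Concentration = 123 mcg ÷ 60 mL = 2.05 mcg/mL
Rate = 22.47 mcg/hr ÷ 2.05 mcg/mL = 10.96098 mL/hr
Volume infused so far = 10.96098 mL/hr × 2 hr = 21.92195 mL
Volume remaining = 60 − 21.92195 = 38.07805 mL
New rate:
Dose = 0.3 mcg/kg/hr × 107 kg = 32.1 mcg/hr
Rate = 32.1 mcg/hr ÷ 2.05 mcg/mL = 15.65854 mL/hr
Time remaining = 38.07805 mL ÷ 15.65854 mL/hr = 2.431776 hr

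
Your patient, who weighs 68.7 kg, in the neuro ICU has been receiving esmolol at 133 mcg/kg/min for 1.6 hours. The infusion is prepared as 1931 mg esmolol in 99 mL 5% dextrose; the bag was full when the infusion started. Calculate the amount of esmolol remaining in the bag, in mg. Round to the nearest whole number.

1054 mg

Dose = 133 mcg/kg/min × 68.7 kg = 9137.1 mcg/min
9137.1 mcg/min × 60 min/hr = 548226 mcg/hr
Concentration = 1931 mg ÷ 99 mL = 19.50505 mg/mL = 19505.05 mcg/mL
Rate = 548226 mcg/hr ÷ 19505.05 mcg/mL = 28.10687 mL/hr
Volume infused = 28.10687 mL/hr × 1.6 hr = 44.971 mL
Volume remaining = 99 − 44.971 = 54.029 mL
Drug remaining = 54.029 mL × 19505.05 mcg/mL = 1053838 mcg = 1053.838 mg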